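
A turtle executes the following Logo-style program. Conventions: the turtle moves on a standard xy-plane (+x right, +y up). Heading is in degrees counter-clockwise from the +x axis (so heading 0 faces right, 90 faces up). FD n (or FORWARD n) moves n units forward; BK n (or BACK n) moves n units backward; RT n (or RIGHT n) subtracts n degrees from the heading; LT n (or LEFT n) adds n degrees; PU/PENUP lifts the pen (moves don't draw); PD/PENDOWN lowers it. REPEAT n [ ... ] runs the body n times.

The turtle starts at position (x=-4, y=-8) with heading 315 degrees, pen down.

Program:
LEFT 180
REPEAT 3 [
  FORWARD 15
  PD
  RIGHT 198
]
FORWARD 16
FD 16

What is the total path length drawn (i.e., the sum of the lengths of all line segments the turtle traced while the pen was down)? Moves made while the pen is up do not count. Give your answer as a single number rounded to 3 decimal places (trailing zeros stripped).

Answer: 77

Derivation:
Executing turtle program step by step:
Start: pos=(-4,-8), heading=315, pen down
LT 180: heading 315 -> 135
REPEAT 3 [
  -- iteration 1/3 --
  FD 15: (-4,-8) -> (-14.607,2.607) [heading=135, draw]
  PD: pen down
  RT 198: heading 135 -> 297
  -- iteration 2/3 --
  FD 15: (-14.607,2.607) -> (-7.797,-10.758) [heading=297, draw]
  PD: pen down
  RT 198: heading 297 -> 99
  -- iteration 3/3 --
  FD 15: (-7.797,-10.758) -> (-10.143,4.057) [heading=99, draw]
  PD: pen down
  RT 198: heading 99 -> 261
]
FD 16: (-10.143,4.057) -> (-12.646,-11.746) [heading=261, draw]
FD 16: (-12.646,-11.746) -> (-15.149,-27.549) [heading=261, draw]
Final: pos=(-15.149,-27.549), heading=261, 5 segment(s) drawn

Segment lengths:
  seg 1: (-4,-8) -> (-14.607,2.607), length = 15
  seg 2: (-14.607,2.607) -> (-7.797,-10.758), length = 15
  seg 3: (-7.797,-10.758) -> (-10.143,4.057), length = 15
  seg 4: (-10.143,4.057) -> (-12.646,-11.746), length = 16
  seg 5: (-12.646,-11.746) -> (-15.149,-27.549), length = 16
Total = 77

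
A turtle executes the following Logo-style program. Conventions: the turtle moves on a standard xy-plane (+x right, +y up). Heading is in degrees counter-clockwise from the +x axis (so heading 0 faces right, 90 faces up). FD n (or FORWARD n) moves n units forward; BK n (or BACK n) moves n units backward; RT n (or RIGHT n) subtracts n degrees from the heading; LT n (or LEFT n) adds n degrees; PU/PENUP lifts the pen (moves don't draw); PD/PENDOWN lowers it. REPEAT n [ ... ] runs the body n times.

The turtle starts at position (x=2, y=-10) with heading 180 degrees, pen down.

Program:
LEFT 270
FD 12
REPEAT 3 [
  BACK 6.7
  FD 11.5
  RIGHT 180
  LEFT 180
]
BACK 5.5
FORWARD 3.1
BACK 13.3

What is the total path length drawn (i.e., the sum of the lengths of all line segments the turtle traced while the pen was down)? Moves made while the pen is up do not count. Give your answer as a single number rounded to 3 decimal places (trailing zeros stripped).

Executing turtle program step by step:
Start: pos=(2,-10), heading=180, pen down
LT 270: heading 180 -> 90
FD 12: (2,-10) -> (2,2) [heading=90, draw]
REPEAT 3 [
  -- iteration 1/3 --
  BK 6.7: (2,2) -> (2,-4.7) [heading=90, draw]
  FD 11.5: (2,-4.7) -> (2,6.8) [heading=90, draw]
  RT 180: heading 90 -> 270
  LT 180: heading 270 -> 90
  -- iteration 2/3 --
  BK 6.7: (2,6.8) -> (2,0.1) [heading=90, draw]
  FD 11.5: (2,0.1) -> (2,11.6) [heading=90, draw]
  RT 180: heading 90 -> 270
  LT 180: heading 270 -> 90
  -- iteration 3/3 --
  BK 6.7: (2,11.6) -> (2,4.9) [heading=90, draw]
  FD 11.5: (2,4.9) -> (2,16.4) [heading=90, draw]
  RT 180: heading 90 -> 270
  LT 180: heading 270 -> 90
]
BK 5.5: (2,16.4) -> (2,10.9) [heading=90, draw]
FD 3.1: (2,10.9) -> (2,14) [heading=90, draw]
BK 13.3: (2,14) -> (2,0.7) [heading=90, draw]
Final: pos=(2,0.7), heading=90, 10 segment(s) drawn

Segment lengths:
  seg 1: (2,-10) -> (2,2), length = 12
  seg 2: (2,2) -> (2,-4.7), length = 6.7
  seg 3: (2,-4.7) -> (2,6.8), length = 11.5
  seg 4: (2,6.8) -> (2,0.1), length = 6.7
  seg 5: (2,0.1) -> (2,11.6), length = 11.5
  seg 6: (2,11.6) -> (2,4.9), length = 6.7
  seg 7: (2,4.9) -> (2,16.4), length = 11.5
  seg 8: (2,16.4) -> (2,10.9), length = 5.5
  seg 9: (2,10.9) -> (2,14), length = 3.1
  seg 10: (2,14) -> (2,0.7), length = 13.3
Total = 88.5

Answer: 88.5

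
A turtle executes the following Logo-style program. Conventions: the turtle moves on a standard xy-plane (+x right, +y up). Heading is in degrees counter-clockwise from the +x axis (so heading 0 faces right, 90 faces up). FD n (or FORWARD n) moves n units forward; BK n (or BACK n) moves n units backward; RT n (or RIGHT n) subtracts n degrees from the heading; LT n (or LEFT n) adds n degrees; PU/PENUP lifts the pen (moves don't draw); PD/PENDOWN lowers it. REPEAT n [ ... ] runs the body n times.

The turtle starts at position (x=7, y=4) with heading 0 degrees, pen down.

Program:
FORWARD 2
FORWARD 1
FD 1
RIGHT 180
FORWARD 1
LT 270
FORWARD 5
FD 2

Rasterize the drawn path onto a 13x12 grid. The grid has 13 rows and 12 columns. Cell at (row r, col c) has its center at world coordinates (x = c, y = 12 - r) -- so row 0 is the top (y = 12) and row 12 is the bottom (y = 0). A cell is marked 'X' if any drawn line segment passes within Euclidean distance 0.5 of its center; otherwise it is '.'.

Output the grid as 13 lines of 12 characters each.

Segment 0: (7,4) -> (9,4)
Segment 1: (9,4) -> (10,4)
Segment 2: (10,4) -> (11,4)
Segment 3: (11,4) -> (10,4)
Segment 4: (10,4) -> (10,9)
Segment 5: (10,9) -> (10,11)

Answer: ............
..........X.
..........X.
..........X.
..........X.
..........X.
..........X.
..........X.
.......XXXXX
............
............
............
............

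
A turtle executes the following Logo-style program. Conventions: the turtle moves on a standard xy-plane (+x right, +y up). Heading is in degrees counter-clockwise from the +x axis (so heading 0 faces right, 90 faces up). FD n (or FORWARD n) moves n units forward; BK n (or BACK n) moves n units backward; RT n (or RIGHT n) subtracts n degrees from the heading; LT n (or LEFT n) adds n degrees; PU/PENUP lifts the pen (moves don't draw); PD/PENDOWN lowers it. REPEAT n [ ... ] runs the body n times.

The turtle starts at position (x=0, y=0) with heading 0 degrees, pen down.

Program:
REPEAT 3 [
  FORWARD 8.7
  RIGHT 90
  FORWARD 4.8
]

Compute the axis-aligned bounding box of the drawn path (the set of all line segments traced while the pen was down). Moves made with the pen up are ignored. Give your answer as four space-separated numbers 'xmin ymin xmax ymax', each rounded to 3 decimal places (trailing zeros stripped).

Answer: -4.8 -13.5 8.7 0

Derivation:
Executing turtle program step by step:
Start: pos=(0,0), heading=0, pen down
REPEAT 3 [
  -- iteration 1/3 --
  FD 8.7: (0,0) -> (8.7,0) [heading=0, draw]
  RT 90: heading 0 -> 270
  FD 4.8: (8.7,0) -> (8.7,-4.8) [heading=270, draw]
  -- iteration 2/3 --
  FD 8.7: (8.7,-4.8) -> (8.7,-13.5) [heading=270, draw]
  RT 90: heading 270 -> 180
  FD 4.8: (8.7,-13.5) -> (3.9,-13.5) [heading=180, draw]
  -- iteration 3/3 --
  FD 8.7: (3.9,-13.5) -> (-4.8,-13.5) [heading=180, draw]
  RT 90: heading 180 -> 90
  FD 4.8: (-4.8,-13.5) -> (-4.8,-8.7) [heading=90, draw]
]
Final: pos=(-4.8,-8.7), heading=90, 6 segment(s) drawn

Segment endpoints: x in {-4.8, -4.8, 0, 3.9, 8.7}, y in {-13.5, -13.5, -8.7, -4.8, 0}
xmin=-4.8, ymin=-13.5, xmax=8.7, ymax=0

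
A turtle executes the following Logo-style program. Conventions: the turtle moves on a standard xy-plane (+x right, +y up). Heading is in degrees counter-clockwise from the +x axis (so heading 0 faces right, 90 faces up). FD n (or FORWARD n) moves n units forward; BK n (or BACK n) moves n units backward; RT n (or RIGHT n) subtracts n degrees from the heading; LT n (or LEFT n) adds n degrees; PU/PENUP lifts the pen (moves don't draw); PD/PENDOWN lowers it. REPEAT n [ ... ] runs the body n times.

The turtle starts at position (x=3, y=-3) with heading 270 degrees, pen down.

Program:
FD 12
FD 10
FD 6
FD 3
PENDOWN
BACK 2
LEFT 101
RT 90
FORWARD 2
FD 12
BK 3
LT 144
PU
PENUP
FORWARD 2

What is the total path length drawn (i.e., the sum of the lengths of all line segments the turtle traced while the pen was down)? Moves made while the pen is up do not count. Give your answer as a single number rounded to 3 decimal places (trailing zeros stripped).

Executing turtle program step by step:
Start: pos=(3,-3), heading=270, pen down
FD 12: (3,-3) -> (3,-15) [heading=270, draw]
FD 10: (3,-15) -> (3,-25) [heading=270, draw]
FD 6: (3,-25) -> (3,-31) [heading=270, draw]
FD 3: (3,-31) -> (3,-34) [heading=270, draw]
PD: pen down
BK 2: (3,-34) -> (3,-32) [heading=270, draw]
LT 101: heading 270 -> 11
RT 90: heading 11 -> 281
FD 2: (3,-32) -> (3.382,-33.963) [heading=281, draw]
FD 12: (3.382,-33.963) -> (5.671,-45.743) [heading=281, draw]
BK 3: (5.671,-45.743) -> (5.099,-42.798) [heading=281, draw]
LT 144: heading 281 -> 65
PU: pen up
PU: pen up
FD 2: (5.099,-42.798) -> (5.944,-40.985) [heading=65, move]
Final: pos=(5.944,-40.985), heading=65, 8 segment(s) drawn

Segment lengths:
  seg 1: (3,-3) -> (3,-15), length = 12
  seg 2: (3,-15) -> (3,-25), length = 10
  seg 3: (3,-25) -> (3,-31), length = 6
  seg 4: (3,-31) -> (3,-34), length = 3
  seg 5: (3,-34) -> (3,-32), length = 2
  seg 6: (3,-32) -> (3.382,-33.963), length = 2
  seg 7: (3.382,-33.963) -> (5.671,-45.743), length = 12
  seg 8: (5.671,-45.743) -> (5.099,-42.798), length = 3
Total = 50

Answer: 50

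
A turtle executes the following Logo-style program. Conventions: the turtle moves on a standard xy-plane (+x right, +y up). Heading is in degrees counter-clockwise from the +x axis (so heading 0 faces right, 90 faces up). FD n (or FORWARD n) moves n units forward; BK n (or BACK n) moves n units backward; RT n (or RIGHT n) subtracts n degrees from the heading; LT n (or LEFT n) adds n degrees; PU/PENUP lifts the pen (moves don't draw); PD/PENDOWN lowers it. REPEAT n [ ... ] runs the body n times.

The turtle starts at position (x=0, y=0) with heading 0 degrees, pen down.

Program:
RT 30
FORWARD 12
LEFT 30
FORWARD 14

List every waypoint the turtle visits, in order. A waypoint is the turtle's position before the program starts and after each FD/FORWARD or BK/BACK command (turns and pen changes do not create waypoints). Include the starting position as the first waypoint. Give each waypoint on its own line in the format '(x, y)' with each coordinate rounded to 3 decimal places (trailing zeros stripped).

Answer: (0, 0)
(10.392, -6)
(24.392, -6)

Derivation:
Executing turtle program step by step:
Start: pos=(0,0), heading=0, pen down
RT 30: heading 0 -> 330
FD 12: (0,0) -> (10.392,-6) [heading=330, draw]
LT 30: heading 330 -> 0
FD 14: (10.392,-6) -> (24.392,-6) [heading=0, draw]
Final: pos=(24.392,-6), heading=0, 2 segment(s) drawn
Waypoints (3 total):
(0, 0)
(10.392, -6)
(24.392, -6)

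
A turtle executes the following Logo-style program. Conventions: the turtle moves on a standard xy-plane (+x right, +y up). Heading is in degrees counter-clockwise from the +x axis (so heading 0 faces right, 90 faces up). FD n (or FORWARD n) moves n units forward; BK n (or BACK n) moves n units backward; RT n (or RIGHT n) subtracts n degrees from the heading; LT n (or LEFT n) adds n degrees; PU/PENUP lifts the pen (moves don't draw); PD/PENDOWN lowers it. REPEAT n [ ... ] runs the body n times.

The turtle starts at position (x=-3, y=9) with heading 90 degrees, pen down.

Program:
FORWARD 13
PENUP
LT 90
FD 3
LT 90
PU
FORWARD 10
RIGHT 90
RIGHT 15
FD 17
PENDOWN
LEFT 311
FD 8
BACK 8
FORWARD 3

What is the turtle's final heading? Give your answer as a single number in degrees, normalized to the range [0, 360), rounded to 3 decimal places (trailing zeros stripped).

Answer: 116

Derivation:
Executing turtle program step by step:
Start: pos=(-3,9), heading=90, pen down
FD 13: (-3,9) -> (-3,22) [heading=90, draw]
PU: pen up
LT 90: heading 90 -> 180
FD 3: (-3,22) -> (-6,22) [heading=180, move]
LT 90: heading 180 -> 270
PU: pen up
FD 10: (-6,22) -> (-6,12) [heading=270, move]
RT 90: heading 270 -> 180
RT 15: heading 180 -> 165
FD 17: (-6,12) -> (-22.421,16.4) [heading=165, move]
PD: pen down
LT 311: heading 165 -> 116
FD 8: (-22.421,16.4) -> (-25.928,23.59) [heading=116, draw]
BK 8: (-25.928,23.59) -> (-22.421,16.4) [heading=116, draw]
FD 3: (-22.421,16.4) -> (-23.736,19.096) [heading=116, draw]
Final: pos=(-23.736,19.096), heading=116, 4 segment(s) drawn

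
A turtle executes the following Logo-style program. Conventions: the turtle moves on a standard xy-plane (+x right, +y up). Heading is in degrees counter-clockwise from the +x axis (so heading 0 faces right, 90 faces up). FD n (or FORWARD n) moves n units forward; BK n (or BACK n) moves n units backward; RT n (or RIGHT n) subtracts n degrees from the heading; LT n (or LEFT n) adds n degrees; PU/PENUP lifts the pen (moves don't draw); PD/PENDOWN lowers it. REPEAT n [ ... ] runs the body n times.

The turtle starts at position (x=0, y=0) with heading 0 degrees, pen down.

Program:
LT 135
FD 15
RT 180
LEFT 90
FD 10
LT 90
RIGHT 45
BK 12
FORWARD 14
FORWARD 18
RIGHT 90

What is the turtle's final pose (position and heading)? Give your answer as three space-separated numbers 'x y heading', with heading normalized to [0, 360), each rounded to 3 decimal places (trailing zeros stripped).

Answer: -3.536 37.678 0

Derivation:
Executing turtle program step by step:
Start: pos=(0,0), heading=0, pen down
LT 135: heading 0 -> 135
FD 15: (0,0) -> (-10.607,10.607) [heading=135, draw]
RT 180: heading 135 -> 315
LT 90: heading 315 -> 45
FD 10: (-10.607,10.607) -> (-3.536,17.678) [heading=45, draw]
LT 90: heading 45 -> 135
RT 45: heading 135 -> 90
BK 12: (-3.536,17.678) -> (-3.536,5.678) [heading=90, draw]
FD 14: (-3.536,5.678) -> (-3.536,19.678) [heading=90, draw]
FD 18: (-3.536,19.678) -> (-3.536,37.678) [heading=90, draw]
RT 90: heading 90 -> 0
Final: pos=(-3.536,37.678), heading=0, 5 segment(s) drawn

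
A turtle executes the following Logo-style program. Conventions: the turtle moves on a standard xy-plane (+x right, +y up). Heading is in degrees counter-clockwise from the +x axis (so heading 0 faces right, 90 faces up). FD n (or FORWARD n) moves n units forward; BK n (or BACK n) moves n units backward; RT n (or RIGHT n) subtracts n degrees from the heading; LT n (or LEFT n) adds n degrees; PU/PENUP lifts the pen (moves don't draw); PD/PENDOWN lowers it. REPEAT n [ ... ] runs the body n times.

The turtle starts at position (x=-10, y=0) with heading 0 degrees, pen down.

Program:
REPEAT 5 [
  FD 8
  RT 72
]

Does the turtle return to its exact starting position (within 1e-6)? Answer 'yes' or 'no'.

Executing turtle program step by step:
Start: pos=(-10,0), heading=0, pen down
REPEAT 5 [
  -- iteration 1/5 --
  FD 8: (-10,0) -> (-2,0) [heading=0, draw]
  RT 72: heading 0 -> 288
  -- iteration 2/5 --
  FD 8: (-2,0) -> (0.472,-7.608) [heading=288, draw]
  RT 72: heading 288 -> 216
  -- iteration 3/5 --
  FD 8: (0.472,-7.608) -> (-6,-12.311) [heading=216, draw]
  RT 72: heading 216 -> 144
  -- iteration 4/5 --
  FD 8: (-6,-12.311) -> (-12.472,-7.608) [heading=144, draw]
  RT 72: heading 144 -> 72
  -- iteration 5/5 --
  FD 8: (-12.472,-7.608) -> (-10,0) [heading=72, draw]
  RT 72: heading 72 -> 0
]
Final: pos=(-10,0), heading=0, 5 segment(s) drawn

Start position: (-10, 0)
Final position: (-10, 0)
Distance = 0; < 1e-6 -> CLOSED

Answer: yes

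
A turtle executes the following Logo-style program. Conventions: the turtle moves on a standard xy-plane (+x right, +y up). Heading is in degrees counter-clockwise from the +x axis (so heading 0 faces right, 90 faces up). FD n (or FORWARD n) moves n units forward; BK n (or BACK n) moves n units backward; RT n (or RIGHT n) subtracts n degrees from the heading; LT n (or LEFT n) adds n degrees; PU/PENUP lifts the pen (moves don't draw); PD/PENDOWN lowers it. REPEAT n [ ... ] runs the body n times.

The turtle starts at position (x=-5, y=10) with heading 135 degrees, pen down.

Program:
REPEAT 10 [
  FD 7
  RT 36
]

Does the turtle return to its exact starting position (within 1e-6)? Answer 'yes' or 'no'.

Answer: yes

Derivation:
Executing turtle program step by step:
Start: pos=(-5,10), heading=135, pen down
REPEAT 10 [
  -- iteration 1/10 --
  FD 7: (-5,10) -> (-9.95,14.95) [heading=135, draw]
  RT 36: heading 135 -> 99
  -- iteration 2/10 --
  FD 7: (-9.95,14.95) -> (-11.045,21.864) [heading=99, draw]
  RT 36: heading 99 -> 63
  -- iteration 3/10 --
  FD 7: (-11.045,21.864) -> (-7.867,28.101) [heading=63, draw]
  RT 36: heading 63 -> 27
  -- iteration 4/10 --
  FD 7: (-7.867,28.101) -> (-1.63,31.279) [heading=27, draw]
  RT 36: heading 27 -> 351
  -- iteration 5/10 --
  FD 7: (-1.63,31.279) -> (5.284,30.184) [heading=351, draw]
  RT 36: heading 351 -> 315
  -- iteration 6/10 --
  FD 7: (5.284,30.184) -> (10.234,25.234) [heading=315, draw]
  RT 36: heading 315 -> 279
  -- iteration 7/10 --
  FD 7: (10.234,25.234) -> (11.329,18.32) [heading=279, draw]
  RT 36: heading 279 -> 243
  -- iteration 8/10 --
  FD 7: (11.329,18.32) -> (8.151,12.083) [heading=243, draw]
  RT 36: heading 243 -> 207
  -- iteration 9/10 --
  FD 7: (8.151,12.083) -> (1.914,8.905) [heading=207, draw]
  RT 36: heading 207 -> 171
  -- iteration 10/10 --
  FD 7: (1.914,8.905) -> (-5,10) [heading=171, draw]
  RT 36: heading 171 -> 135
]
Final: pos=(-5,10), heading=135, 10 segment(s) drawn

Start position: (-5, 10)
Final position: (-5, 10)
Distance = 0; < 1e-6 -> CLOSED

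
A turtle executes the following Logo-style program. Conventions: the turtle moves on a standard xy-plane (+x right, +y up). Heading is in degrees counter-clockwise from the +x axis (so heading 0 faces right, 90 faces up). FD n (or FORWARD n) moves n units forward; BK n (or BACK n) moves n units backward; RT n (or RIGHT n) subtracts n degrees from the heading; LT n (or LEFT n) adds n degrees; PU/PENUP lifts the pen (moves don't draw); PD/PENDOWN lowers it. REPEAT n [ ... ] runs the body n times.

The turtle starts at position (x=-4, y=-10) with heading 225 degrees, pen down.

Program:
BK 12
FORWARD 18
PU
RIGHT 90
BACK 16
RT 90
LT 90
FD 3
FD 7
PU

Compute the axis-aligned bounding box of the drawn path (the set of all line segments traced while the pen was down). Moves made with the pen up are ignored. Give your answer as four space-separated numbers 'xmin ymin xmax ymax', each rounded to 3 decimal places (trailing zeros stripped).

Executing turtle program step by step:
Start: pos=(-4,-10), heading=225, pen down
BK 12: (-4,-10) -> (4.485,-1.515) [heading=225, draw]
FD 18: (4.485,-1.515) -> (-8.243,-14.243) [heading=225, draw]
PU: pen up
RT 90: heading 225 -> 135
BK 16: (-8.243,-14.243) -> (3.071,-25.556) [heading=135, move]
RT 90: heading 135 -> 45
LT 90: heading 45 -> 135
FD 3: (3.071,-25.556) -> (0.95,-23.435) [heading=135, move]
FD 7: (0.95,-23.435) -> (-4,-18.485) [heading=135, move]
PU: pen up
Final: pos=(-4,-18.485), heading=135, 2 segment(s) drawn

Segment endpoints: x in {-8.243, -4, 4.485}, y in {-14.243, -10, -1.515}
xmin=-8.243, ymin=-14.243, xmax=4.485, ymax=-1.515

Answer: -8.243 -14.243 4.485 -1.515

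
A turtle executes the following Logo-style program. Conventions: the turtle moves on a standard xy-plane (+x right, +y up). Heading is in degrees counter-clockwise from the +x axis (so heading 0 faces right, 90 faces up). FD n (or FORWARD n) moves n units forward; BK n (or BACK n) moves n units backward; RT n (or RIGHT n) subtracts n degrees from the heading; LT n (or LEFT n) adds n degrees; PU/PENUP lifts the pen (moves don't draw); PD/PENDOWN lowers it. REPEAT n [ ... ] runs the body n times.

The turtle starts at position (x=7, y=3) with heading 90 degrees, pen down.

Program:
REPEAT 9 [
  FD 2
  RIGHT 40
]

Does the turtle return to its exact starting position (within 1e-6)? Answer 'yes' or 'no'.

Executing turtle program step by step:
Start: pos=(7,3), heading=90, pen down
REPEAT 9 [
  -- iteration 1/9 --
  FD 2: (7,3) -> (7,5) [heading=90, draw]
  RT 40: heading 90 -> 50
  -- iteration 2/9 --
  FD 2: (7,5) -> (8.286,6.532) [heading=50, draw]
  RT 40: heading 50 -> 10
  -- iteration 3/9 --
  FD 2: (8.286,6.532) -> (10.255,6.879) [heading=10, draw]
  RT 40: heading 10 -> 330
  -- iteration 4/9 --
  FD 2: (10.255,6.879) -> (11.987,5.879) [heading=330, draw]
  RT 40: heading 330 -> 290
  -- iteration 5/9 --
  FD 2: (11.987,5.879) -> (12.671,4) [heading=290, draw]
  RT 40: heading 290 -> 250
  -- iteration 6/9 --
  FD 2: (12.671,4) -> (11.987,2.121) [heading=250, draw]
  RT 40: heading 250 -> 210
  -- iteration 7/9 --
  FD 2: (11.987,2.121) -> (10.255,1.121) [heading=210, draw]
  RT 40: heading 210 -> 170
  -- iteration 8/9 --
  FD 2: (10.255,1.121) -> (8.286,1.468) [heading=170, draw]
  RT 40: heading 170 -> 130
  -- iteration 9/9 --
  FD 2: (8.286,1.468) -> (7,3) [heading=130, draw]
  RT 40: heading 130 -> 90
]
Final: pos=(7,3), heading=90, 9 segment(s) drawn

Start position: (7, 3)
Final position: (7, 3)
Distance = 0; < 1e-6 -> CLOSED

Answer: yes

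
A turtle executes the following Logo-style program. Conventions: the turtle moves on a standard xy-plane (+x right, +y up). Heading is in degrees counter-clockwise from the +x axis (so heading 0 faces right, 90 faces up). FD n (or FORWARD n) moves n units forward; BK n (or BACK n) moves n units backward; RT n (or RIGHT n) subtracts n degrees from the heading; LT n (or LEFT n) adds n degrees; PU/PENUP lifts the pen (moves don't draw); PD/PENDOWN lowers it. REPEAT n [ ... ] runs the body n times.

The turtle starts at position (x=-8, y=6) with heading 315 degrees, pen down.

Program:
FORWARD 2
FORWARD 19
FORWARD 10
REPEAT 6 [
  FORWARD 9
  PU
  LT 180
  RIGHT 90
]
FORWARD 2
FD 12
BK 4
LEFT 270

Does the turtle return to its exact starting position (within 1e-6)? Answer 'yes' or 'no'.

Executing turtle program step by step:
Start: pos=(-8,6), heading=315, pen down
FD 2: (-8,6) -> (-6.586,4.586) [heading=315, draw]
FD 19: (-6.586,4.586) -> (6.849,-8.849) [heading=315, draw]
FD 10: (6.849,-8.849) -> (13.92,-15.92) [heading=315, draw]
REPEAT 6 [
  -- iteration 1/6 --
  FD 9: (13.92,-15.92) -> (20.284,-22.284) [heading=315, draw]
  PU: pen up
  LT 180: heading 315 -> 135
  RT 90: heading 135 -> 45
  -- iteration 2/6 --
  FD 9: (20.284,-22.284) -> (26.648,-15.92) [heading=45, move]
  PU: pen up
  LT 180: heading 45 -> 225
  RT 90: heading 225 -> 135
  -- iteration 3/6 --
  FD 9: (26.648,-15.92) -> (20.284,-9.556) [heading=135, move]
  PU: pen up
  LT 180: heading 135 -> 315
  RT 90: heading 315 -> 225
  -- iteration 4/6 --
  FD 9: (20.284,-9.556) -> (13.92,-15.92) [heading=225, move]
  PU: pen up
  LT 180: heading 225 -> 45
  RT 90: heading 45 -> 315
  -- iteration 5/6 --
  FD 9: (13.92,-15.92) -> (20.284,-22.284) [heading=315, move]
  PU: pen up
  LT 180: heading 315 -> 135
  RT 90: heading 135 -> 45
  -- iteration 6/6 --
  FD 9: (20.284,-22.284) -> (26.648,-15.92) [heading=45, move]
  PU: pen up
  LT 180: heading 45 -> 225
  RT 90: heading 225 -> 135
]
FD 2: (26.648,-15.92) -> (25.234,-14.506) [heading=135, move]
FD 12: (25.234,-14.506) -> (16.749,-6.021) [heading=135, move]
BK 4: (16.749,-6.021) -> (19.577,-8.849) [heading=135, move]
LT 270: heading 135 -> 45
Final: pos=(19.577,-8.849), heading=45, 4 segment(s) drawn

Start position: (-8, 6)
Final position: (19.577, -8.849)
Distance = 31.321; >= 1e-6 -> NOT closed

Answer: no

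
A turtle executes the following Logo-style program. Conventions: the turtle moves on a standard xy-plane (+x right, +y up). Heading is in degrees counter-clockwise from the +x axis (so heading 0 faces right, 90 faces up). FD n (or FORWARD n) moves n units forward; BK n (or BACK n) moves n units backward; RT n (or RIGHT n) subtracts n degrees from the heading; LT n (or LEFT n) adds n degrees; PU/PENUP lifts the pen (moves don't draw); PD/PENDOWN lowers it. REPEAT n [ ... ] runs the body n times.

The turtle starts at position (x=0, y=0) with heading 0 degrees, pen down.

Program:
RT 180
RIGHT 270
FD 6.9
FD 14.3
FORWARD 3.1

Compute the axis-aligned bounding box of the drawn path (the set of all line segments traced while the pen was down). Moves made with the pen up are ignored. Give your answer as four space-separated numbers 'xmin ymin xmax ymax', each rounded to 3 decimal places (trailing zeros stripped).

Executing turtle program step by step:
Start: pos=(0,0), heading=0, pen down
RT 180: heading 0 -> 180
RT 270: heading 180 -> 270
FD 6.9: (0,0) -> (0,-6.9) [heading=270, draw]
FD 14.3: (0,-6.9) -> (0,-21.2) [heading=270, draw]
FD 3.1: (0,-21.2) -> (0,-24.3) [heading=270, draw]
Final: pos=(0,-24.3), heading=270, 3 segment(s) drawn

Segment endpoints: x in {0, 0, 0, 0}, y in {-24.3, -21.2, -6.9, 0}
xmin=0, ymin=-24.3, xmax=0, ymax=0

Answer: 0 -24.3 0 0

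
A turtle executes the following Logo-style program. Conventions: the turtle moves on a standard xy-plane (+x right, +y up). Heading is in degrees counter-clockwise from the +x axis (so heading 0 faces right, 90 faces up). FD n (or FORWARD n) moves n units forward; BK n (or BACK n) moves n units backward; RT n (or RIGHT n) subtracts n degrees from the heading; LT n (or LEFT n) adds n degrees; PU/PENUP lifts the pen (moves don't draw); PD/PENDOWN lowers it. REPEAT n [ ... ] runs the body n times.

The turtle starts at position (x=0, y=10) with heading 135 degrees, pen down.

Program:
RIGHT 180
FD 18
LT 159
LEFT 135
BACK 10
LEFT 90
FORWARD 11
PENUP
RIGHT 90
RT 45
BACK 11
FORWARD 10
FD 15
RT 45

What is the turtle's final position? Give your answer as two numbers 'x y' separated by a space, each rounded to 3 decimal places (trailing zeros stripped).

Executing turtle program step by step:
Start: pos=(0,10), heading=135, pen down
RT 180: heading 135 -> 315
FD 18: (0,10) -> (12.728,-2.728) [heading=315, draw]
LT 159: heading 315 -> 114
LT 135: heading 114 -> 249
BK 10: (12.728,-2.728) -> (16.312,6.608) [heading=249, draw]
LT 90: heading 249 -> 339
FD 11: (16.312,6.608) -> (26.581,2.666) [heading=339, draw]
PU: pen up
RT 90: heading 339 -> 249
RT 45: heading 249 -> 204
BK 11: (26.581,2.666) -> (36.63,7.14) [heading=204, move]
FD 10: (36.63,7.14) -> (27.495,3.073) [heading=204, move]
FD 15: (27.495,3.073) -> (13.791,-3.028) [heading=204, move]
RT 45: heading 204 -> 159
Final: pos=(13.791,-3.028), heading=159, 3 segment(s) drawn

Answer: 13.791 -3.028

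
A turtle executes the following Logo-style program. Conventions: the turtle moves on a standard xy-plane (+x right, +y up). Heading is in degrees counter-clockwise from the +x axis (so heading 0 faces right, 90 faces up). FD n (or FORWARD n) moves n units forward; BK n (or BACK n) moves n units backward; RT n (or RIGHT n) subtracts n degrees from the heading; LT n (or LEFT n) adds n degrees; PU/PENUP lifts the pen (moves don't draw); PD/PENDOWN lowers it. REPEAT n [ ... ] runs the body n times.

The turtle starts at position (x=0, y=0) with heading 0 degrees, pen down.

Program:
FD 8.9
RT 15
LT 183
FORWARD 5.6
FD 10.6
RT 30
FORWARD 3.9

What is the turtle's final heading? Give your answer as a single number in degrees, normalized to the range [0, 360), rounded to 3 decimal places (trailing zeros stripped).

Executing turtle program step by step:
Start: pos=(0,0), heading=0, pen down
FD 8.9: (0,0) -> (8.9,0) [heading=0, draw]
RT 15: heading 0 -> 345
LT 183: heading 345 -> 168
FD 5.6: (8.9,0) -> (3.422,1.164) [heading=168, draw]
FD 10.6: (3.422,1.164) -> (-6.946,3.368) [heading=168, draw]
RT 30: heading 168 -> 138
FD 3.9: (-6.946,3.368) -> (-9.844,5.978) [heading=138, draw]
Final: pos=(-9.844,5.978), heading=138, 4 segment(s) drawn

Answer: 138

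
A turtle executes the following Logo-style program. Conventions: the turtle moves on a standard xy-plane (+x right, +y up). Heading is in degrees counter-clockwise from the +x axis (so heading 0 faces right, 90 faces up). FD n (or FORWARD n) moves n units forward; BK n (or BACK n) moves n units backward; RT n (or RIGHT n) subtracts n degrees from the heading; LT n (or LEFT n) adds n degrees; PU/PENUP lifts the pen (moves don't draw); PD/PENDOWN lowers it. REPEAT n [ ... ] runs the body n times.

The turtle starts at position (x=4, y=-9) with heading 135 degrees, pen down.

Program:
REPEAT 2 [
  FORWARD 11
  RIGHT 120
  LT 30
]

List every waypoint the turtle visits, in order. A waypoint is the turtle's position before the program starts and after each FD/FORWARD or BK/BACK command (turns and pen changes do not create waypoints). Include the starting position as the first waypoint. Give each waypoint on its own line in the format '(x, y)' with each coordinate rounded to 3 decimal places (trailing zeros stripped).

Answer: (4, -9)
(-3.778, -1.222)
(4, 6.556)

Derivation:
Executing turtle program step by step:
Start: pos=(4,-9), heading=135, pen down
REPEAT 2 [
  -- iteration 1/2 --
  FD 11: (4,-9) -> (-3.778,-1.222) [heading=135, draw]
  RT 120: heading 135 -> 15
  LT 30: heading 15 -> 45
  -- iteration 2/2 --
  FD 11: (-3.778,-1.222) -> (4,6.556) [heading=45, draw]
  RT 120: heading 45 -> 285
  LT 30: heading 285 -> 315
]
Final: pos=(4,6.556), heading=315, 2 segment(s) drawn
Waypoints (3 total):
(4, -9)
(-3.778, -1.222)
(4, 6.556)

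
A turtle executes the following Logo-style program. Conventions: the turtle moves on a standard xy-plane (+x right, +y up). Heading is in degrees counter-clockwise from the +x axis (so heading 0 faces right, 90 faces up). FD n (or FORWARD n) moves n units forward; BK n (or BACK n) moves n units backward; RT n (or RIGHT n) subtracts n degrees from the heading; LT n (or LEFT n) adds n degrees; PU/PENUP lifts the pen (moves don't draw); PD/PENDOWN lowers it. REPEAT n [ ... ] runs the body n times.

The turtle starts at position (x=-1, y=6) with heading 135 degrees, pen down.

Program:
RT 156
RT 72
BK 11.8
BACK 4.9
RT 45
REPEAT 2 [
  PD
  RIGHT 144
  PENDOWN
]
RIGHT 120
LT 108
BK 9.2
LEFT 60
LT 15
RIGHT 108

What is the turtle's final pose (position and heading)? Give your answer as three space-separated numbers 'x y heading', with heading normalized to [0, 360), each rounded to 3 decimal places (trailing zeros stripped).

Executing turtle program step by step:
Start: pos=(-1,6), heading=135, pen down
RT 156: heading 135 -> 339
RT 72: heading 339 -> 267
BK 11.8: (-1,6) -> (-0.382,17.784) [heading=267, draw]
BK 4.9: (-0.382,17.784) -> (-0.126,22.677) [heading=267, draw]
RT 45: heading 267 -> 222
REPEAT 2 [
  -- iteration 1/2 --
  PD: pen down
  RT 144: heading 222 -> 78
  PD: pen down
  -- iteration 2/2 --
  PD: pen down
  RT 144: heading 78 -> 294
  PD: pen down
]
RT 120: heading 294 -> 174
LT 108: heading 174 -> 282
BK 9.2: (-0.126,22.677) -> (-2.039,31.676) [heading=282, draw]
LT 60: heading 282 -> 342
LT 15: heading 342 -> 357
RT 108: heading 357 -> 249
Final: pos=(-2.039,31.676), heading=249, 3 segment(s) drawn

Answer: -2.039 31.676 249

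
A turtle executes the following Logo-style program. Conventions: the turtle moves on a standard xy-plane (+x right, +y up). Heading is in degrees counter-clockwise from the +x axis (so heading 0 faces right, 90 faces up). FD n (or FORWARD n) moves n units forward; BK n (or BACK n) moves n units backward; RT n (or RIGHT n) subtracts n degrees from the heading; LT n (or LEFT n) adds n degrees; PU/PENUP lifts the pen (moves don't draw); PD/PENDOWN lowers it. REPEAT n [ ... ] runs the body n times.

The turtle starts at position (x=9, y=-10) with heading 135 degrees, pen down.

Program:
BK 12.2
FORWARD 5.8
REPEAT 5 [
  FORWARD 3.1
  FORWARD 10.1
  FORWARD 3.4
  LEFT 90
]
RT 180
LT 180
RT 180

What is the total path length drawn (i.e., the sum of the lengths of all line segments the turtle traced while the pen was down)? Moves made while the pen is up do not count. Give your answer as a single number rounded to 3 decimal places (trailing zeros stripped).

Executing turtle program step by step:
Start: pos=(9,-10), heading=135, pen down
BK 12.2: (9,-10) -> (17.627,-18.627) [heading=135, draw]
FD 5.8: (17.627,-18.627) -> (13.525,-14.525) [heading=135, draw]
REPEAT 5 [
  -- iteration 1/5 --
  FD 3.1: (13.525,-14.525) -> (11.333,-12.333) [heading=135, draw]
  FD 10.1: (11.333,-12.333) -> (4.192,-5.192) [heading=135, draw]
  FD 3.4: (4.192,-5.192) -> (1.788,-2.788) [heading=135, draw]
  LT 90: heading 135 -> 225
  -- iteration 2/5 --
  FD 3.1: (1.788,-2.788) -> (-0.405,-4.98) [heading=225, draw]
  FD 10.1: (-0.405,-4.98) -> (-7.546,-12.121) [heading=225, draw]
  FD 3.4: (-7.546,-12.121) -> (-9.95,-14.525) [heading=225, draw]
  LT 90: heading 225 -> 315
  -- iteration 3/5 --
  FD 3.1: (-9.95,-14.525) -> (-7.758,-16.718) [heading=315, draw]
  FD 10.1: (-7.758,-16.718) -> (-0.617,-23.859) [heading=315, draw]
  FD 3.4: (-0.617,-23.859) -> (1.788,-26.263) [heading=315, draw]
  LT 90: heading 315 -> 45
  -- iteration 4/5 --
  FD 3.1: (1.788,-26.263) -> (3.98,-24.071) [heading=45, draw]
  FD 10.1: (3.98,-24.071) -> (11.121,-16.93) [heading=45, draw]
  FD 3.4: (11.121,-16.93) -> (13.525,-14.525) [heading=45, draw]
  LT 90: heading 45 -> 135
  -- iteration 5/5 --
  FD 3.1: (13.525,-14.525) -> (11.333,-12.333) [heading=135, draw]
  FD 10.1: (11.333,-12.333) -> (4.192,-5.192) [heading=135, draw]
  FD 3.4: (4.192,-5.192) -> (1.788,-2.788) [heading=135, draw]
  LT 90: heading 135 -> 225
]
RT 180: heading 225 -> 45
LT 180: heading 45 -> 225
RT 180: heading 225 -> 45
Final: pos=(1.788,-2.788), heading=45, 17 segment(s) drawn

Segment lengths:
  seg 1: (9,-10) -> (17.627,-18.627), length = 12.2
  seg 2: (17.627,-18.627) -> (13.525,-14.525), length = 5.8
  seg 3: (13.525,-14.525) -> (11.333,-12.333), length = 3.1
  seg 4: (11.333,-12.333) -> (4.192,-5.192), length = 10.1
  seg 5: (4.192,-5.192) -> (1.788,-2.788), length = 3.4
  seg 6: (1.788,-2.788) -> (-0.405,-4.98), length = 3.1
  seg 7: (-0.405,-4.98) -> (-7.546,-12.121), length = 10.1
  seg 8: (-7.546,-12.121) -> (-9.95,-14.525), length = 3.4
  seg 9: (-9.95,-14.525) -> (-7.758,-16.718), length = 3.1
  seg 10: (-7.758,-16.718) -> (-0.617,-23.859), length = 10.1
  seg 11: (-0.617,-23.859) -> (1.788,-26.263), length = 3.4
  seg 12: (1.788,-26.263) -> (3.98,-24.071), length = 3.1
  seg 13: (3.98,-24.071) -> (11.121,-16.93), length = 10.1
  seg 14: (11.121,-16.93) -> (13.525,-14.525), length = 3.4
  seg 15: (13.525,-14.525) -> (11.333,-12.333), length = 3.1
  seg 16: (11.333,-12.333) -> (4.192,-5.192), length = 10.1
  seg 17: (4.192,-5.192) -> (1.788,-2.788), length = 3.4
Total = 101

Answer: 101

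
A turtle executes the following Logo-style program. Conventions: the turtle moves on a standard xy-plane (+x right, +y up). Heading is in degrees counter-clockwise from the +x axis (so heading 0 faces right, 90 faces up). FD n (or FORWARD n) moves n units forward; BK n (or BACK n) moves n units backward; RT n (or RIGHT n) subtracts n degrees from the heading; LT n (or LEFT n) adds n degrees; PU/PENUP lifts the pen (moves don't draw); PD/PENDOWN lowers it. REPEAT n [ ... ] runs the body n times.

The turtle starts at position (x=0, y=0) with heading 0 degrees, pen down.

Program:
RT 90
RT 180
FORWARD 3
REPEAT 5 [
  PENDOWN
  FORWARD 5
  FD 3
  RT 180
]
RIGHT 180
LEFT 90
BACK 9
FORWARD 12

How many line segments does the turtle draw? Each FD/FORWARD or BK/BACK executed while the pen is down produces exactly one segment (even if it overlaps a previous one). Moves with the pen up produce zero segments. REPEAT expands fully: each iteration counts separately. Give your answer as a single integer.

Answer: 13

Derivation:
Executing turtle program step by step:
Start: pos=(0,0), heading=0, pen down
RT 90: heading 0 -> 270
RT 180: heading 270 -> 90
FD 3: (0,0) -> (0,3) [heading=90, draw]
REPEAT 5 [
  -- iteration 1/5 --
  PD: pen down
  FD 5: (0,3) -> (0,8) [heading=90, draw]
  FD 3: (0,8) -> (0,11) [heading=90, draw]
  RT 180: heading 90 -> 270
  -- iteration 2/5 --
  PD: pen down
  FD 5: (0,11) -> (0,6) [heading=270, draw]
  FD 3: (0,6) -> (0,3) [heading=270, draw]
  RT 180: heading 270 -> 90
  -- iteration 3/5 --
  PD: pen down
  FD 5: (0,3) -> (0,8) [heading=90, draw]
  FD 3: (0,8) -> (0,11) [heading=90, draw]
  RT 180: heading 90 -> 270
  -- iteration 4/5 --
  PD: pen down
  FD 5: (0,11) -> (0,6) [heading=270, draw]
  FD 3: (0,6) -> (0,3) [heading=270, draw]
  RT 180: heading 270 -> 90
  -- iteration 5/5 --
  PD: pen down
  FD 5: (0,3) -> (0,8) [heading=90, draw]
  FD 3: (0,8) -> (0,11) [heading=90, draw]
  RT 180: heading 90 -> 270
]
RT 180: heading 270 -> 90
LT 90: heading 90 -> 180
BK 9: (0,11) -> (9,11) [heading=180, draw]
FD 12: (9,11) -> (-3,11) [heading=180, draw]
Final: pos=(-3,11), heading=180, 13 segment(s) drawn
Segments drawn: 13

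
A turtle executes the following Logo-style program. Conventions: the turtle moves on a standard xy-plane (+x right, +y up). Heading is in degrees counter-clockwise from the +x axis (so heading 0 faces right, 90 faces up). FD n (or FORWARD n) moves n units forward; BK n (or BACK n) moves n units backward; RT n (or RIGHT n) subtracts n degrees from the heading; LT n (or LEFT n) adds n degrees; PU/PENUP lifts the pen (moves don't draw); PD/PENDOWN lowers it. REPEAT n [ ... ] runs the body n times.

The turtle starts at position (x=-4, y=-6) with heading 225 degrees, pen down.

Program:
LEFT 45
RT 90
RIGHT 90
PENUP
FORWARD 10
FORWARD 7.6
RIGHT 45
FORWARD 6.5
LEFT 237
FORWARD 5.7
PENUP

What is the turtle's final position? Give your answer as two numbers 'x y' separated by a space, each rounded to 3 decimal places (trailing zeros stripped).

Executing turtle program step by step:
Start: pos=(-4,-6), heading=225, pen down
LT 45: heading 225 -> 270
RT 90: heading 270 -> 180
RT 90: heading 180 -> 90
PU: pen up
FD 10: (-4,-6) -> (-4,4) [heading=90, move]
FD 7.6: (-4,4) -> (-4,11.6) [heading=90, move]
RT 45: heading 90 -> 45
FD 6.5: (-4,11.6) -> (0.596,16.196) [heading=45, move]
LT 237: heading 45 -> 282
FD 5.7: (0.596,16.196) -> (1.781,10.621) [heading=282, move]
PU: pen up
Final: pos=(1.781,10.621), heading=282, 0 segment(s) drawn

Answer: 1.781 10.621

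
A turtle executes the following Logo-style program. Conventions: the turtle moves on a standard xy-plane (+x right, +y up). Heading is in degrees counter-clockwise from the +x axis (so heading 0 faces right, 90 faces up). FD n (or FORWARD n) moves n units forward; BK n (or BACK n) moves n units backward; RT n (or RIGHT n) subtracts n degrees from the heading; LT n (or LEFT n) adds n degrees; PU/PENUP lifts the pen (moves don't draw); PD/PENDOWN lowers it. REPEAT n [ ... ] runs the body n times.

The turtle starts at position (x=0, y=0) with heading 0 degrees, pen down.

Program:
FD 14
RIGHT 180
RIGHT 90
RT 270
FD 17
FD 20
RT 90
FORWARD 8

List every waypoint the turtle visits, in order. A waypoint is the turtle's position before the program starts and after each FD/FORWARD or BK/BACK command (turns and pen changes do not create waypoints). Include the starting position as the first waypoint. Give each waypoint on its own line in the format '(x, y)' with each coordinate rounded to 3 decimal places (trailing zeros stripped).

Executing turtle program step by step:
Start: pos=(0,0), heading=0, pen down
FD 14: (0,0) -> (14,0) [heading=0, draw]
RT 180: heading 0 -> 180
RT 90: heading 180 -> 90
RT 270: heading 90 -> 180
FD 17: (14,0) -> (-3,0) [heading=180, draw]
FD 20: (-3,0) -> (-23,0) [heading=180, draw]
RT 90: heading 180 -> 90
FD 8: (-23,0) -> (-23,8) [heading=90, draw]
Final: pos=(-23,8), heading=90, 4 segment(s) drawn
Waypoints (5 total):
(0, 0)
(14, 0)
(-3, 0)
(-23, 0)
(-23, 8)

Answer: (0, 0)
(14, 0)
(-3, 0)
(-23, 0)
(-23, 8)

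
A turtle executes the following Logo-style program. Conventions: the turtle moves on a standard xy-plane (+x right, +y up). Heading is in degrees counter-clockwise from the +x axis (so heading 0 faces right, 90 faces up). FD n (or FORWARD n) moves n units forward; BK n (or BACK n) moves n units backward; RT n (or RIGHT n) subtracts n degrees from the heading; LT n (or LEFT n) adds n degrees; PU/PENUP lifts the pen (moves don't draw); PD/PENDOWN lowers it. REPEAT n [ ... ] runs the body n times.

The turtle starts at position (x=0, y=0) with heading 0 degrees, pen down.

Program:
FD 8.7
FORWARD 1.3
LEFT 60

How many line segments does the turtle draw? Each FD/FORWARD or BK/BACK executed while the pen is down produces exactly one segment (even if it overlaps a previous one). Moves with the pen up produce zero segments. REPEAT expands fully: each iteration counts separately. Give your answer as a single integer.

Executing turtle program step by step:
Start: pos=(0,0), heading=0, pen down
FD 8.7: (0,0) -> (8.7,0) [heading=0, draw]
FD 1.3: (8.7,0) -> (10,0) [heading=0, draw]
LT 60: heading 0 -> 60
Final: pos=(10,0), heading=60, 2 segment(s) drawn
Segments drawn: 2

Answer: 2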